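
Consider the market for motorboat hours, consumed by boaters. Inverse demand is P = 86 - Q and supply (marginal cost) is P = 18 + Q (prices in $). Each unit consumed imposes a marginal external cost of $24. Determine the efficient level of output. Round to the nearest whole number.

Q* = 22

Social marginal benefit = demand − MEC = 62 - Q.
Set SMB = MC: 62 - Q = 18 + Q → Q* = 22.0000.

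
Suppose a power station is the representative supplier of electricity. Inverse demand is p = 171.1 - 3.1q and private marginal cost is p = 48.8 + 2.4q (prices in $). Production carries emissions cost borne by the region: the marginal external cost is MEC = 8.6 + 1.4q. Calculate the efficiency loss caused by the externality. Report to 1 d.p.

DWL = $114.4

Market equilibrium (private): 48.8 + 2.4q = 171.1 - 3.1q → q_m = 22.2364.
Social marginal cost = private MC + MEC = 57.4 + 3.8q.
Set SMC = demand: 57.4 + 3.8q = 171.1 - 3.1q → q* = 16.4783.
Between q* and q_m the wedge SMC − demand runs linearly from 0 to MEC(q_m), so the loss is a triangle.
DWL = ½ × 5.7581 × 39.7309 = 114.3872.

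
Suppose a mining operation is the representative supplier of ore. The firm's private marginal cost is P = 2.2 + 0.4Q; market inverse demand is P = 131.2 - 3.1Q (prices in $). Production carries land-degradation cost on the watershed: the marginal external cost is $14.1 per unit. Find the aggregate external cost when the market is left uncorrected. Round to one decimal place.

$519.7

Market equilibrium (private): 2.2 + 0.4Q = 131.2 - 3.1Q → Q_m = 36.8571.
Total external cost = MEC × Q_m = 14.1 × 36.8571 = 519.6851.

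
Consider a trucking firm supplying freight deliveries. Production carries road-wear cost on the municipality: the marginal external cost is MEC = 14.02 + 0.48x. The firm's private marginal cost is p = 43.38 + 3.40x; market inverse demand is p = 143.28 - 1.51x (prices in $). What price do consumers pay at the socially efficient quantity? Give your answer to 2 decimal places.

P = $119.22

Social marginal cost = private MC + MEC = 57.40 + 3.88x.
Set SMC = demand: 57.40 + 3.88x = 143.28 - 1.51x → x* = 15.9332.
Consumer price on the demand curve at x*: 143.28 − 1.51×15.9332 = 119.2209.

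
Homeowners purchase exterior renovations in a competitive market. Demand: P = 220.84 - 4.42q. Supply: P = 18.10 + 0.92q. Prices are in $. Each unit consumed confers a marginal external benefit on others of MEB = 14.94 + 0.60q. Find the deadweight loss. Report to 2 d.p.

DWL = $150.08

Market equilibrium (private): 18.10 + 0.92q = 220.84 - 4.42q → q_m = 37.9663.
Social marginal benefit = demand + MEB = 235.78 - 3.82q.
Set SMB = MC: 235.78 - 3.82q = 18.10 + 0.92q → q* = 45.9241.
The welfare-loss triangle has base |q_m − q*| and height MEB(q_m) (the vertical gap between SMB and MC is zero at q* and MEB at q_m).
DWL = ½ × 7.9578 × 37.7198 = 150.0833.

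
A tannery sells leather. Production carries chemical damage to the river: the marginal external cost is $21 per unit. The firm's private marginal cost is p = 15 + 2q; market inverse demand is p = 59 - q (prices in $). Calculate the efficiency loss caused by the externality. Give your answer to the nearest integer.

Market equilibrium (private): 15 + 2q = 59 - q → q_m = 14.6667.
Social marginal cost = private MC + MEC = 36 + 2q.
Set SMC = demand: 36 + 2q = 59 - q → q* = 7.6667.
Height of the DWL triangle at q_m is SMC(q_m) − demand(q_m) = MEC(q_m) = 21.0000.
DWL = ½ × 7.0000 × 21.0000 = 73.5000.

DWL = $74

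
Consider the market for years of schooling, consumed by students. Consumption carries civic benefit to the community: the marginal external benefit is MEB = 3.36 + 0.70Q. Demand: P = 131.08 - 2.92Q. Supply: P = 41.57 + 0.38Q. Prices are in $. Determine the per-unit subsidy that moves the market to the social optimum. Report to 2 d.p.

subsidy = $28.36 per unit

Social marginal benefit = demand + MEB = 134.44 - 2.22Q.
Set SMB = MC: 134.44 - 2.22Q = 41.57 + 0.38Q → Q* = 35.7192.
The Pigouvian subsidy equals MEB at Q*: 3.36 + 0.70×35.7192 = 28.3634.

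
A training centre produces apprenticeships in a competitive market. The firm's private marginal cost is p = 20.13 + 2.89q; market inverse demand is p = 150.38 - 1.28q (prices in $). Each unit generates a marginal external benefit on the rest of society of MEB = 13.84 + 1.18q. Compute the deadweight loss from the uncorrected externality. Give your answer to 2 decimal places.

DWL = $429.80

Market equilibrium (private): 20.13 + 2.89q = 150.38 - 1.28q → q_m = 31.2350.
Social marginal cost = private MC − MEB = 6.29 + 1.71q.
Set SMC = demand: 6.29 + 1.71q = 150.38 - 1.28q → q* = 48.1906.
Height of the DWL triangle at q_m is demand(q_m) − SMC(q_m) = MEB(q_m) = 50.6973.
DWL = ½ × 16.9556 × 50.6973 = 429.8016.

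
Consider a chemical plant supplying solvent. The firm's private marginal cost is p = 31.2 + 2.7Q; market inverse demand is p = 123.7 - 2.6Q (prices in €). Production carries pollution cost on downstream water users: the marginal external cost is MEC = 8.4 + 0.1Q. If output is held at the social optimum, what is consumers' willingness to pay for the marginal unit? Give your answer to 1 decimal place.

P = €83.2

Social marginal cost = private MC + MEC = 39.6 + 2.8Q.
Set SMC = demand: 39.6 + 2.8Q = 123.7 - 2.6Q → Q* = 15.5741.
Consumer price on the demand curve at Q*: 123.7 − 2.6×15.5741 = 83.2073.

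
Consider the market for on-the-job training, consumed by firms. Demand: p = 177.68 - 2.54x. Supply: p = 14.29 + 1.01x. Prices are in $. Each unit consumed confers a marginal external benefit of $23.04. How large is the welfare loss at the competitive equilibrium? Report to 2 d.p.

Market equilibrium (private): 14.29 + 1.01x = 177.68 - 2.54x → x_m = 46.0254.
Social marginal benefit = demand + MEB = 200.72 - 2.54x.
Set SMB = MC: 200.72 - 2.54x = 14.29 + 1.01x → x* = 52.5155.
Height of the DWL triangle at x_m is SMB(x_m) − MC(x_m) = MEB(x_m) = 23.0400.
DWL = ½ × 6.4901 × 23.0400 = 74.7660.

DWL = $74.77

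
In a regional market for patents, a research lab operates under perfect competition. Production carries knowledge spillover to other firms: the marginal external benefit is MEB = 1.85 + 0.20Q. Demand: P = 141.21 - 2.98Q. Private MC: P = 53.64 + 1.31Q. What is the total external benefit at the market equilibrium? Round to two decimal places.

79.43

Market equilibrium (private): 53.64 + 1.31Q = 141.21 - 2.98Q → Q_m = 20.4126.
Total external benefit = ∫₀^{Q_m} (1.85 + 0.20Q) dQ = 1.85×20.4126 + ½×0.20×20.4126² = 79.4307.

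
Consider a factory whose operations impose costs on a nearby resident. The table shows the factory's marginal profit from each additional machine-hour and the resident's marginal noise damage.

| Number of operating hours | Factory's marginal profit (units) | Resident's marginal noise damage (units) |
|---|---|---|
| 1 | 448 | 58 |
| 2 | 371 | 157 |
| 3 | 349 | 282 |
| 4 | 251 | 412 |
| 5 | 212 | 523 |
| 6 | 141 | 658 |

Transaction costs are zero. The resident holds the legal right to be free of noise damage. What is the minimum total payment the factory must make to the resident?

497

Efficient level: marginal profit ≥ marginal noise damage through level 3, so k* = 3.
With the resident holding the right, the factory must at least compensate total damage at k*: 58 + 157 + 282 = 497.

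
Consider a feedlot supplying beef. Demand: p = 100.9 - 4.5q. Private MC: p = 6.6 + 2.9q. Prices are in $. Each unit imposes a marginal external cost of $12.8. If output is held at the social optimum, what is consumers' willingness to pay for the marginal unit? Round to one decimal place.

Social marginal cost = private MC + MEC = 19.4 + 2.9q.
Set SMC = demand: 19.4 + 2.9q = 100.9 - 4.5q → q* = 11.0135.
Consumer price on the demand curve at q*: 100.9 − 4.5×11.0135 = 51.3393.

P = $51.3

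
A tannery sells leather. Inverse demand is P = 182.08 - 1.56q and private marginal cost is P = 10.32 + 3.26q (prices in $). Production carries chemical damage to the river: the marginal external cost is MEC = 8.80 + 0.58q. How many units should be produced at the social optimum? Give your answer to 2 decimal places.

q* = 30.18

Social marginal cost = private MC + MEC = 19.12 + 3.84q.
Set SMC = demand: 19.12 + 3.84q = 182.08 - 1.56q → q* = 30.1778.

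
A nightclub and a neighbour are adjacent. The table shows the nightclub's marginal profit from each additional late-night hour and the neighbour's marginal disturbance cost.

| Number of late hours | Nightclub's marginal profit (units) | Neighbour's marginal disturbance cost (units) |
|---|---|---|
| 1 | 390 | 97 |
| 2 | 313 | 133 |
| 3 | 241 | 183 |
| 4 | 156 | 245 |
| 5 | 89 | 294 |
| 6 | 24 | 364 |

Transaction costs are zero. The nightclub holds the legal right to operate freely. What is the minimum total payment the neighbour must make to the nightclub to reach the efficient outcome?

Left alone the nightclub would choose level 6 (marginal profit stays positive).
Efficient level: k* = 3 (marginal profit ≥ marginal disturbance cost through 3).
The neighbour must at least cover the nightclub's forgone profit from cutting 6→3: 156 + 89 + 24 = 269.

269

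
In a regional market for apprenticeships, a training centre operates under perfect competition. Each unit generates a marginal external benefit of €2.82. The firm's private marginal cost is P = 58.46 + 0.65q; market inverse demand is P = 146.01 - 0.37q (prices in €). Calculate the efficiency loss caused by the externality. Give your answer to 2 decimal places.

DWL = €3.90

Market equilibrium (private): 58.46 + 0.65q = 146.01 - 0.37q → q_m = 85.8333.
Social marginal cost = private MC − MEB = 55.64 + 0.65q.
Set SMC = demand: 55.64 + 0.65q = 146.01 - 0.37q → q* = 88.5980.
The welfare-loss triangle has base |q_m − q*| and height MEB(q_m) (the vertical gap between SMC and demand is zero at q* and MEB at q_m).
DWL = ½ × 2.7647 × 2.8200 = 3.8982.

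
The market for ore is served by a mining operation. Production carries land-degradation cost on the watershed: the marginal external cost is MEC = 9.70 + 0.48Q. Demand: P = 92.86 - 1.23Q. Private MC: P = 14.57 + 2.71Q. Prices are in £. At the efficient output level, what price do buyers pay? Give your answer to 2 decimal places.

P = £73.77

Social marginal cost = private MC + MEC = 24.27 + 3.19Q.
Set SMC = demand: 24.27 + 3.19Q = 92.86 - 1.23Q → Q* = 15.5181.
Consumer price on the demand curve at Q*: 92.86 − 1.23×15.5181 = 73.7727.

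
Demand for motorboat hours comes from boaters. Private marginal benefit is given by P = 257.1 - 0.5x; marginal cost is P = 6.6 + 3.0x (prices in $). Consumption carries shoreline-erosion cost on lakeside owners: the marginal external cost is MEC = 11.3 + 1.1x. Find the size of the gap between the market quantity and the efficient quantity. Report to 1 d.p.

Market equilibrium (private): 6.6 + 3.0x = 257.1 - 0.5x → x_m = 71.5714.
Social marginal benefit = demand − MEC = 245.8 - 1.6x.
Set SMB = MC: 245.8 - 1.6x = 6.6 + 3.0x → x* = 52.0000.
Gap = |71.5714 − 52.0000| = 19.5714.

19.6 units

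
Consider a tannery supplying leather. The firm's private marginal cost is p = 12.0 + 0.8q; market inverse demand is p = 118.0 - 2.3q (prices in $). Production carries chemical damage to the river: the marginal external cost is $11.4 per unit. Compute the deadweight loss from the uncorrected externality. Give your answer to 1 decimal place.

Market equilibrium (private): 12.0 + 0.8q = 118.0 - 2.3q → q_m = 34.1935.
Social marginal cost = private MC + MEC = 23.4 + 0.8q.
Set SMC = demand: 23.4 + 0.8q = 118.0 - 2.3q → q* = 30.5161.
Height of the DWL triangle at q_m is SMC(q_m) − demand(q_m) = MEC(q_m) = 11.4000.
DWL = ½ × 3.6774 × 11.4000 = 20.9612.

DWL = $21.0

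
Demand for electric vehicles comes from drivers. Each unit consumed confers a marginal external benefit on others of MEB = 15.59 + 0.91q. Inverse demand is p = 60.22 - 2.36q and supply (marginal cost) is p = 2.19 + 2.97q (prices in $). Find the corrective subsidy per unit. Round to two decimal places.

Social marginal benefit = demand + MEB = 75.81 - 1.45q.
Set SMB = MC: 75.81 - 1.45q = 2.19 + 2.97q → q* = 16.6561.
The Pigouvian subsidy equals MEB at q*: 15.59 + 0.91×16.6561 = 30.7471.

subsidy = $30.75 per unit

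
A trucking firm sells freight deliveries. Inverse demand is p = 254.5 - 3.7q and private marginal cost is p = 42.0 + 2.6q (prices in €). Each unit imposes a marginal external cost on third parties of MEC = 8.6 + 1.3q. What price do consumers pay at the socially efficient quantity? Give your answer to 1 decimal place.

Social marginal cost = private MC + MEC = 50.6 + 3.9q.
Set SMC = demand: 50.6 + 3.9q = 254.5 - 3.7q → q* = 26.8289.
Consumer price on the demand curve at q*: 254.5 − 3.7×26.8289 = 155.2331.

P = €155.2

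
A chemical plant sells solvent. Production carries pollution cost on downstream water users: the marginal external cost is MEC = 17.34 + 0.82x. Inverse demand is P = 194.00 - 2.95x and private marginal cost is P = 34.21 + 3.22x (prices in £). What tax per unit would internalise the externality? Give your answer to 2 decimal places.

Social marginal cost = private MC + MEC = 51.55 + 4.04x.
Set SMC = demand: 51.55 + 4.04x = 194.00 - 2.95x → x* = 20.3791.
The Pigouvian tax equals MEC at x*: 17.34 + 0.82×20.3791 = 34.0509.

tax = £34.05 per unit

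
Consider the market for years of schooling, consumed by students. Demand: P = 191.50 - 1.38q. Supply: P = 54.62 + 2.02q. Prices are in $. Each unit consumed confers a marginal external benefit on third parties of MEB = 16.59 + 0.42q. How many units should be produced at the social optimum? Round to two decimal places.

Social marginal benefit = demand + MEB = 208.09 - 0.96q.
Set SMB = MC: 208.09 - 0.96q = 54.62 + 2.02q → q* = 51.5000.

q* = 51.50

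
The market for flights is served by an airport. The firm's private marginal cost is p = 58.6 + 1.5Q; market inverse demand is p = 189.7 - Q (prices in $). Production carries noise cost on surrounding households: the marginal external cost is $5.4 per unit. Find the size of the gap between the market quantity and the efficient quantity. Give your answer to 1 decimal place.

2.2 units

Market equilibrium (private): 58.6 + 1.5Q = 189.7 - Q → Q_m = 52.4400.
Social marginal cost = private MC + MEC = 64.0 + 1.5Q.
Set SMC = demand: 64.0 + 1.5Q = 189.7 - Q → Q* = 50.2800.
Gap = |52.4400 − 50.2800| = 2.1600.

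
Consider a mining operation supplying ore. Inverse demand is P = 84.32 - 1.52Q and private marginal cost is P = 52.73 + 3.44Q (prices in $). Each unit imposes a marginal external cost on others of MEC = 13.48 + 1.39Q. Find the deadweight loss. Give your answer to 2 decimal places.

DWL = $39.27

Market equilibrium (private): 52.73 + 3.44Q = 84.32 - 1.52Q → Q_m = 6.3690.
Social marginal cost = private MC + MEC = 66.21 + 4.83Q.
Set SMC = demand: 66.21 + 4.83Q = 84.32 - 1.52Q → Q* = 2.8520.
The loss is the area between SMC and demand from Q* to Q_m; with linear curves that's a triangle of height MEC(Q_m).
DWL = ½ × 3.5170 × 22.3328 = 39.2722.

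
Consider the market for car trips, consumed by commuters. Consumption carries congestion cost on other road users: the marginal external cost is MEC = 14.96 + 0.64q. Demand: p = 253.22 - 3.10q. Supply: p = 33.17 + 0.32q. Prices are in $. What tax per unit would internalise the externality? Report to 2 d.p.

Social marginal benefit = demand − MEC = 238.26 - 3.74q.
Set SMB = MC: 238.26 - 3.74q = 33.17 + 0.32q → q* = 50.5148.
The Pigouvian tax equals MEC at q*: 14.96 + 0.64×50.5148 = 47.2895.

tax = $47.29 per unit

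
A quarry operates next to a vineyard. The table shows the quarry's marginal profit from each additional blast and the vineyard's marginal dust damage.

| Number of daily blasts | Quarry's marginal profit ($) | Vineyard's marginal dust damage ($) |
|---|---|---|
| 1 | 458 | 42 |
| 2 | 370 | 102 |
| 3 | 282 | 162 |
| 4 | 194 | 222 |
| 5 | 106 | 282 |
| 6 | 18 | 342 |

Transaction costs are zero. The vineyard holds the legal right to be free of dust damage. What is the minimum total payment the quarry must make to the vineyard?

$306

Efficient level: marginal profit ≥ marginal dust damage through level 3, so k* = 3.
With the vineyard holding the right, the quarry must at least compensate total damage at k*: 42 + 102 + 162 = 306.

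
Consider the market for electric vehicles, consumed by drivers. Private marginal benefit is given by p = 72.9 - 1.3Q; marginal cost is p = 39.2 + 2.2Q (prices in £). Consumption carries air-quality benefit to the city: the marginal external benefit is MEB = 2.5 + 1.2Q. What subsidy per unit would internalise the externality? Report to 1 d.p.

Social marginal benefit = demand + MEB = 75.4 - 0.1Q.
Set SMB = MC: 75.4 - 0.1Q = 39.2 + 2.2Q → Q* = 15.7391.
The Pigouvian subsidy equals MEB at Q*: 2.5 + 1.2×15.7391 = 21.3869.

subsidy = £21.4 per unit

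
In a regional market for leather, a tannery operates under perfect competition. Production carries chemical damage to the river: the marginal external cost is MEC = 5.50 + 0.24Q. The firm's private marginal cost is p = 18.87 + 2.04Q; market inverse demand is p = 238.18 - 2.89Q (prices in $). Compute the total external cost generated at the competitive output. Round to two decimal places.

Market equilibrium (private): 18.87 + 2.04Q = 238.18 - 2.89Q → Q_m = 44.4848.
Total external cost = ∫₀^{Q_m} (5.50 + 0.24Q) dQ = 5.50×44.4848 + ½×0.24×44.4848² = 482.1341.

$482.13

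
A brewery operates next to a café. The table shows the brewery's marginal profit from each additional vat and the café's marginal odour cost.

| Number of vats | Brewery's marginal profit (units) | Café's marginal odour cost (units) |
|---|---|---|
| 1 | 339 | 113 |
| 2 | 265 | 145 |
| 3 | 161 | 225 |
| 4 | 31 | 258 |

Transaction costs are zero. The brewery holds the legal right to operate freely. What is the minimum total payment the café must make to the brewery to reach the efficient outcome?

Left alone the brewery would choose level 4 (marginal profit stays positive).
Efficient level: k* = 2 (marginal profit ≥ marginal odour cost through 2).
The café must at least cover the brewery's forgone profit from cutting 4→2: 161 + 31 = 192.

192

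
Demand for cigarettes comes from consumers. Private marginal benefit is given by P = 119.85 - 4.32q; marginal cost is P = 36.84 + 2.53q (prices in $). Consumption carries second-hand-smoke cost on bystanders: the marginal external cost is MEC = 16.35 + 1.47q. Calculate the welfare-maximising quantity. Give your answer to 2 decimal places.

q* = 8.01

Social marginal benefit = demand − MEC = 103.50 - 5.79q.
Set SMB = MC: 103.50 - 5.79q = 36.84 + 2.53q → q* = 8.0120.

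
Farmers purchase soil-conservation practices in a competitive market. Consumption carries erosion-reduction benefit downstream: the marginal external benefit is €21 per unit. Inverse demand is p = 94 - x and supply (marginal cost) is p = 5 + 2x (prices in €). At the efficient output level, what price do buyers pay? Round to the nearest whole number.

Social marginal benefit = demand + MEB = 115 - x.
Set SMB = MC: 115 - x = 5 + 2x → x* = 36.6667.
Consumer price on the demand curve at x*: 94 − 1×36.6667 = 57.3333.

P = €57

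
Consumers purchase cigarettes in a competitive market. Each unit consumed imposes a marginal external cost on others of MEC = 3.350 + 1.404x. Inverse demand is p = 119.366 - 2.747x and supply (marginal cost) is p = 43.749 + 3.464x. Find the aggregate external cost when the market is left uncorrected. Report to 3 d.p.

144.838

Market equilibrium (private): 43.749 + 3.464x = 119.366 - 2.747x → x_m = 12.1747.
Total external cost = ∫₀^{x_m} (3.350 + 1.404x) dx = 3.350×12.1747 + ½×1.404×12.1747² = 144.8380.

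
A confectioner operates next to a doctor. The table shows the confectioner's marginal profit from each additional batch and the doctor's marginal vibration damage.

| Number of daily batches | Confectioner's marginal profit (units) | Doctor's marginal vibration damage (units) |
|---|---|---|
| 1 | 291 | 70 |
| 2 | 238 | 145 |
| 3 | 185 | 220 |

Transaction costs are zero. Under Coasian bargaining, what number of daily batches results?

Bargaining reaches the level where marginal profit last exceeds marginal vibration damage.
That holds through level 2 (238 ≥ 145) but not at 3 (185 < 220).

2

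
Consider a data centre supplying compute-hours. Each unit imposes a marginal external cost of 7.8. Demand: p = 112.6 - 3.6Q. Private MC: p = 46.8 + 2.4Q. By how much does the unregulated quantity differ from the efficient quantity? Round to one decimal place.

1.3 units

Market equilibrium (private): 46.8 + 2.4Q = 112.6 - 3.6Q → Q_m = 10.9667.
Social marginal cost = private MC + MEC = 54.6 + 2.4Q.
Set SMC = demand: 54.6 + 2.4Q = 112.6 - 3.6Q → Q* = 9.6667.
Gap = |10.9667 − 9.6667| = 1.3000.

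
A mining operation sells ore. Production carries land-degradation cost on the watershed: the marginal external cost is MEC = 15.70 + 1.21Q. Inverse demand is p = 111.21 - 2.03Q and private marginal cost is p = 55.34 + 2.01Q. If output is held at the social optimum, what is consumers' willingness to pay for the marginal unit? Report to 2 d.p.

Social marginal cost = private MC + MEC = 71.04 + 3.22Q.
Set SMC = demand: 71.04 + 3.22Q = 111.21 - 2.03Q → Q* = 7.6514.
Consumer price on the demand curve at Q*: 111.21 − 2.03×7.6514 = 95.6777.

P = 95.68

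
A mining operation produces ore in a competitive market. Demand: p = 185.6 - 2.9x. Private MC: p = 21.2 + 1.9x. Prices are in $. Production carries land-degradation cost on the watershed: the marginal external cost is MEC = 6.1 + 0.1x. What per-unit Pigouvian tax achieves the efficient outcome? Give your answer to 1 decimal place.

tax = $9.3 per unit

Social marginal cost = private MC + MEC = 27.3 + 2.0x.
Set SMC = demand: 27.3 + 2.0x = 185.6 - 2.9x → x* = 32.3061.
The Pigouvian tax equals MEC at x*: 6.1 + 0.1×32.3061 = 9.3306.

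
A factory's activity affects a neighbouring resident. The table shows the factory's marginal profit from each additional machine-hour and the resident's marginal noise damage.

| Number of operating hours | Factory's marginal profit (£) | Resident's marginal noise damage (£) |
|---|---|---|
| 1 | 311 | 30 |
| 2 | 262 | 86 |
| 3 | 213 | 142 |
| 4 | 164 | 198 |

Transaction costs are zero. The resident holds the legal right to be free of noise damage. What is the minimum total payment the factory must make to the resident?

Efficient level: marginal profit ≥ marginal noise damage through level 3, so k* = 3.
With the resident holding the right, the factory must at least compensate total damage at k*: 30 + 86 + 142 = 258.

£258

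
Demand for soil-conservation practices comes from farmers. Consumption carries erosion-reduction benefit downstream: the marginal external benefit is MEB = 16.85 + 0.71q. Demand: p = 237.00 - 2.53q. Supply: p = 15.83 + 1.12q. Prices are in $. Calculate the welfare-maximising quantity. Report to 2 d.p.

Social marginal benefit = demand + MEB = 253.85 - 1.82q.
Set SMB = MC: 253.85 - 1.82q = 15.83 + 1.12q → q* = 80.9592.

q* = 80.96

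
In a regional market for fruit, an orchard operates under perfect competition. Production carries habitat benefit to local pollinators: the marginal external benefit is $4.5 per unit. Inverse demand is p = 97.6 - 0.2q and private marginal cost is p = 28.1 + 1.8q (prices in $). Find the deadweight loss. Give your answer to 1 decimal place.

DWL = $5.1

Market equilibrium (private): 28.1 + 1.8q = 97.6 - 0.2q → q_m = 34.7500.
Social marginal cost = private MC − MEB = 23.6 + 1.8q.
Set SMC = demand: 23.6 + 1.8q = 97.6 - 0.2q → q* = 37.0000.
Between q* and q_m the wedge demand − SMC runs linearly from 0 to MEB(q_m), so the loss is a triangle.
DWL = ½ × 2.2500 × 4.5000 = 5.0625.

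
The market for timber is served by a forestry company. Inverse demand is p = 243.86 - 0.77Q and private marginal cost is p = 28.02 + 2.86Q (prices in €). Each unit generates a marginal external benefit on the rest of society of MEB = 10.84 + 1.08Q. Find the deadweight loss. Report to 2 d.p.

DWL = €1104.61

Market equilibrium (private): 28.02 + 2.86Q = 243.86 - 0.77Q → Q_m = 59.4601.
Social marginal cost = private MC − MEB = 17.18 + 1.78Q.
Set SMC = demand: 17.18 + 1.78Q = 243.86 - 0.77Q → Q* = 88.8941.
The loss is the area between SMC and demand from Q* to Q_m; with linear curves that's a triangle of height MEB(Q_m).
DWL = ½ × 29.4340 × 75.0569 = 1104.6124.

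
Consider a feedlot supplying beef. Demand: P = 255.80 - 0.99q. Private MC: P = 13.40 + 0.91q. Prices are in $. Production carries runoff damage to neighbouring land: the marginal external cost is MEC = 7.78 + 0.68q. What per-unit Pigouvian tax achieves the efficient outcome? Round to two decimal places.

tax = $69.62 per unit

Social marginal cost = private MC + MEC = 21.18 + 1.59q.
Set SMC = demand: 21.18 + 1.59q = 255.80 - 0.99q → q* = 90.9380.
The Pigouvian tax equals MEC at q*: 7.78 + 0.68×90.9380 = 69.6178.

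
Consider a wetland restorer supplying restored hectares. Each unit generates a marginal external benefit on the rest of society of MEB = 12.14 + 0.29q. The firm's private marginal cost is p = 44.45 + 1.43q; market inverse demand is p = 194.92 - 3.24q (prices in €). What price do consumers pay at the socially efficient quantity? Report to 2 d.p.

Social marginal cost = private MC − MEB = 32.31 + 1.14q.
Set SMC = demand: 32.31 + 1.14q = 194.92 - 3.24q → q* = 37.1256.
Consumer price on the demand curve at q*: 194.92 − 3.24×37.1256 = 74.6331.

P = €74.63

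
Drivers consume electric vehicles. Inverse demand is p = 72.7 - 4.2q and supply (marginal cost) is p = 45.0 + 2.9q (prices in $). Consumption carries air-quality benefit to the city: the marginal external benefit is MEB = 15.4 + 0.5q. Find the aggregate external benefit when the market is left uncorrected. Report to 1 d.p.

$63.9

Market equilibrium (private): 45.0 + 2.9q = 72.7 - 4.2q → q_m = 3.9014.
Total external benefit = ∫₀^{q_m} (15.4 + 0.5q) dq = 15.4×3.9014 + ½×0.5×3.9014² = 63.8868.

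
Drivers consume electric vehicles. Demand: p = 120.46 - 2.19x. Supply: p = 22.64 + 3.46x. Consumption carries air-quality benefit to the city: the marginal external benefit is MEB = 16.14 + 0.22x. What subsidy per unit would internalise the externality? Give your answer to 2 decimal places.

Social marginal benefit = demand + MEB = 136.60 - 1.97x.
Set SMB = MC: 136.60 - 1.97x = 22.64 + 3.46x → x* = 20.9871.
The Pigouvian subsidy equals MEB at x*: 16.14 + 0.22×20.9871 = 20.7572.

subsidy = 20.76 per unit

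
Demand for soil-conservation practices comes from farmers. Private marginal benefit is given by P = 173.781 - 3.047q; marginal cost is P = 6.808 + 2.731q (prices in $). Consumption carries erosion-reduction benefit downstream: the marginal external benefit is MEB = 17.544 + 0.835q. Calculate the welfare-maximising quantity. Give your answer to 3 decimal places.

Social marginal benefit = demand + MEB = 191.325 - 2.212q.
Set SMB = MC: 191.325 - 2.212q = 6.808 + 2.731q → q* = 37.3290.

q* = 37.329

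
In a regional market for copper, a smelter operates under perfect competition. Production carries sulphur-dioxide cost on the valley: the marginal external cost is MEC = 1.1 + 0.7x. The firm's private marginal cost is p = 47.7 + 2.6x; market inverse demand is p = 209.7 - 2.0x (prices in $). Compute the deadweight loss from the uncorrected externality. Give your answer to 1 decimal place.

DWL = $62.6

Market equilibrium (private): 47.7 + 2.6x = 209.7 - 2.0x → x_m = 35.2174.
Social marginal cost = private MC + MEC = 48.8 + 3.3x.
Set SMC = demand: 48.8 + 3.3x = 209.7 - 2.0x → x* = 30.3585.
The welfare-loss triangle has base |x_m − x*| and height MEC(x_m) (the vertical gap between SMC and demand is zero at x* and MEC at x_m).
DWL = ½ × 4.8589 × 25.7522 = 62.5637.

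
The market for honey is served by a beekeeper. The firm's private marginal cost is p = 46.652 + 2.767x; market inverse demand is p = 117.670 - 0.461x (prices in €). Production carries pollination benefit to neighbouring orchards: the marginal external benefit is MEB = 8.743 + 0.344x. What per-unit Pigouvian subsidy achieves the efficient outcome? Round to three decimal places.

subsidy = €18.257 per unit

Social marginal cost = private MC − MEB = 37.909 + 2.423x.
Set SMC = demand: 37.909 + 2.423x = 117.670 - 0.461x → x* = 27.6564.
The Pigouvian subsidy equals MEB at x*: 8.743 + 0.344×27.6564 = 18.2568.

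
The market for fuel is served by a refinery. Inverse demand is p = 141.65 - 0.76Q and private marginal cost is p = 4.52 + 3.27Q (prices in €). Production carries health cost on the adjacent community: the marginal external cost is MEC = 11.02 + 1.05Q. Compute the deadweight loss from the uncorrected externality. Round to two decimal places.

DWL = €215.10

Market equilibrium (private): 4.52 + 3.27Q = 141.65 - 0.76Q → Q_m = 34.0273.
Social marginal cost = private MC + MEC = 15.54 + 4.32Q.
Set SMC = demand: 15.54 + 4.32Q = 141.65 - 0.76Q → Q* = 24.8248.
The loss is the area between SMC and demand from Q* to Q_m; with linear curves that's a triangle of height MEC(Q_m).
DWL = ½ × 9.2025 × 46.7487 = 215.1025.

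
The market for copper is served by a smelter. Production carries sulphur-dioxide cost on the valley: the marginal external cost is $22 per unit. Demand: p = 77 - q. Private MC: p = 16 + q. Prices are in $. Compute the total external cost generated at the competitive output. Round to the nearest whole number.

$671

Market equilibrium (private): 16 + q = 77 - q → q_m = 30.5000.
Total external cost = MEC × q_m = 22 × 30.5000 = 671.0000.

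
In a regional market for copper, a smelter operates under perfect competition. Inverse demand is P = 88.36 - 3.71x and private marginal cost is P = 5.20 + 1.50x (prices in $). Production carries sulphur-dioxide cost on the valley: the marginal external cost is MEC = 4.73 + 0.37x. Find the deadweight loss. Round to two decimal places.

Market equilibrium (private): 5.20 + 1.50x = 88.36 - 3.71x → x_m = 15.9616.
Social marginal cost = private MC + MEC = 9.93 + 1.87x.
Set SMC = demand: 9.93 + 1.87x = 88.36 - 3.71x → x* = 14.0556.
The welfare-loss triangle has base |x_m − x*| and height MEC(x_m) (the vertical gap between SMC and demand is zero at x* and MEC at x_m).
DWL = ½ × 1.9060 × 10.6358 = 10.1359.

DWL = $10.14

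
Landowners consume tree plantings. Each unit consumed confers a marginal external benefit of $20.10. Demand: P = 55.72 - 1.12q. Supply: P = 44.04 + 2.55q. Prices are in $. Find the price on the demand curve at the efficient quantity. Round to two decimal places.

P = $46.02

Social marginal benefit = demand + MEB = 75.82 - 1.12q.
Set SMB = MC: 75.82 - 1.12q = 44.04 + 2.55q → q* = 8.6594.
Consumer price on the demand curve at q*: 55.72 − 1.12×8.6594 = 46.0215.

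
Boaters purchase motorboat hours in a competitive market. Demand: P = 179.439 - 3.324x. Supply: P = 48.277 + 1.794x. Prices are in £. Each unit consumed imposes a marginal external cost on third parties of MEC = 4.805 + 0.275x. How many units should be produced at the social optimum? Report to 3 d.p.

x* = 23.430

Social marginal benefit = demand − MEC = 174.634 - 3.599x.
Set SMB = MC: 174.634 - 3.599x = 48.277 + 1.794x → x* = 23.4298.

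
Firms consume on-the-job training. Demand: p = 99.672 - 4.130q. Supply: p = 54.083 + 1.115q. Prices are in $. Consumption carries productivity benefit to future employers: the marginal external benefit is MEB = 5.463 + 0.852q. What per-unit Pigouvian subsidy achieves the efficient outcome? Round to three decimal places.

Social marginal benefit = demand + MEB = 105.135 - 3.278q.
Set SMB = MC: 105.135 - 3.278q = 54.083 + 1.115q → q* = 11.6212.
The Pigouvian subsidy equals MEB at q*: 5.463 + 0.852×11.6212 = 15.3643.

subsidy = $15.364 per unit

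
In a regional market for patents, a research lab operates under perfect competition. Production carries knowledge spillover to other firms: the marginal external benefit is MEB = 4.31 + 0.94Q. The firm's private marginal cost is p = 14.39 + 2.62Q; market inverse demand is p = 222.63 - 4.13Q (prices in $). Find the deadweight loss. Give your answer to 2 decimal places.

Market equilibrium (private): 14.39 + 2.62Q = 222.63 - 4.13Q → Q_m = 30.8504.
Social marginal cost = private MC − MEB = 10.08 + 1.68Q.
Set SMC = demand: 10.08 + 1.68Q = 222.63 - 4.13Q → Q* = 36.5835.
The welfare-loss triangle has base |Q_m − Q*| and height MEB(Q_m) (the vertical gap between SMC and demand is zero at Q* and MEB at Q_m).
DWL = ½ × 5.7331 × 33.3093 = 95.4828.

DWL = $95.48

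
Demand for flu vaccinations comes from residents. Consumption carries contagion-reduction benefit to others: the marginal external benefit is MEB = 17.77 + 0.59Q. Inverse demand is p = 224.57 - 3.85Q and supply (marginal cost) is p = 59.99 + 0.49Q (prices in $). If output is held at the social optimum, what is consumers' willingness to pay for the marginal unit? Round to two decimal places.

Social marginal benefit = demand + MEB = 242.34 - 3.26Q.
Set SMB = MC: 242.34 - 3.26Q = 59.99 + 0.49Q → Q* = 48.6267.
Consumer price on the demand curve at Q*: 224.57 − 3.85×48.6267 = 37.3572.

P = $37.36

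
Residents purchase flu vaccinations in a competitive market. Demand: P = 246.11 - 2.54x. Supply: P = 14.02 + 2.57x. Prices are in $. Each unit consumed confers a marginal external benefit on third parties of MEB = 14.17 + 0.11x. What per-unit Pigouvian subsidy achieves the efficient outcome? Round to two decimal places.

Social marginal benefit = demand + MEB = 260.28 - 2.43x.
Set SMB = MC: 260.28 - 2.43x = 14.02 + 2.57x → x* = 49.2520.
The Pigouvian subsidy equals MEB at x*: 14.17 + 0.11×49.2520 = 19.5877.

subsidy = $19.59 per unit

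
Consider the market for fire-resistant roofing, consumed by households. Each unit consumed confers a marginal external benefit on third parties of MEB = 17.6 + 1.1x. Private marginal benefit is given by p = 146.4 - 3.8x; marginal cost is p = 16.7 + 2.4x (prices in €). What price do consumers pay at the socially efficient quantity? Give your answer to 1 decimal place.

Social marginal benefit = demand + MEB = 164.0 - 2.7x.
Set SMB = MC: 164.0 - 2.7x = 16.7 + 2.4x → x* = 28.8824.
Consumer price on the demand curve at x*: 146.4 − 3.8×28.8824 = 36.6469.

P = €36.6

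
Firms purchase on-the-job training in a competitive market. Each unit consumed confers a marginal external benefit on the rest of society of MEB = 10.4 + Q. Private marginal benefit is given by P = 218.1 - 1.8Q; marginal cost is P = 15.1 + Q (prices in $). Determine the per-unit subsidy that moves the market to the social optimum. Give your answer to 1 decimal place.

Social marginal benefit = demand + MEB = 228.5 - 0.8Q.
Set SMB = MC: 228.5 - 0.8Q = 15.1 + Q → Q* = 118.5556.
The Pigouvian subsidy equals MEB at Q*: 10.4 + 1.0×118.5556 = 128.9556.

subsidy = $129.0 per unit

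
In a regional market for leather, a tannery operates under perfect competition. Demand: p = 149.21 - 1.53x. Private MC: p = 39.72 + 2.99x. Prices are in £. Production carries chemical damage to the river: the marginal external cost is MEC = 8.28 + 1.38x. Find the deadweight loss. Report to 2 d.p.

DWL = £147.42

Market equilibrium (private): 39.72 + 2.99x = 149.21 - 1.53x → x_m = 24.2235.
Social marginal cost = private MC + MEC = 48.00 + 4.37x.
Set SMC = demand: 48.00 + 4.37x = 149.21 - 1.53x → x* = 17.1542.
The welfare-loss triangle has base |x_m − x*| and height MEC(x_m) (the vertical gap between SMC and demand is zero at x* and MEC at x_m).
DWL = ½ × 7.0693 × 41.7084 = 147.4246.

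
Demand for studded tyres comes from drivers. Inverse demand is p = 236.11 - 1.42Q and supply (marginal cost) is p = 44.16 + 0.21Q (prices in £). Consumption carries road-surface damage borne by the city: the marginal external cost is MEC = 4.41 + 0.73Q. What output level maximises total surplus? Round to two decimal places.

Social marginal benefit = demand − MEC = 231.70 - 2.15Q.
Set SMB = MC: 231.70 - 2.15Q = 44.16 + 0.21Q → Q* = 79.4661.

Q* = 79.47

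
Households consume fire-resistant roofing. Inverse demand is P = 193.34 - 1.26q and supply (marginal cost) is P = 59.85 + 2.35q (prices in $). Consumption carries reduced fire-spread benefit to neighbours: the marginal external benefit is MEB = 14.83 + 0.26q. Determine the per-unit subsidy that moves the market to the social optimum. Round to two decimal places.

Social marginal benefit = demand + MEB = 208.17 - q.
Set SMB = MC: 208.17 - q = 59.85 + 2.35q → q* = 44.2746.
The Pigouvian subsidy equals MEB at q*: 14.83 + 0.26×44.2746 = 26.3414.

subsidy = $26.34 per unit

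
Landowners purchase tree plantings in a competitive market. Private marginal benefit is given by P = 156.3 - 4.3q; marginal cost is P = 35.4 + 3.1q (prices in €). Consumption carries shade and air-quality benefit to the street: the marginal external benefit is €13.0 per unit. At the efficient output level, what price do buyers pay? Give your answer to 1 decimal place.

Social marginal benefit = demand + MEB = 169.3 - 4.3q.
Set SMB = MC: 169.3 - 4.3q = 35.4 + 3.1q → q* = 18.0946.
Consumer price on the demand curve at q*: 156.3 − 4.3×18.0946 = 78.4932.

P = €78.5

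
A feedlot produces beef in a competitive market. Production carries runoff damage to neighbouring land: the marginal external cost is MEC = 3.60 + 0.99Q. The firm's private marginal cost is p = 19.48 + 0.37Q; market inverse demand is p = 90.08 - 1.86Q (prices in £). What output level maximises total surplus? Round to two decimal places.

Social marginal cost = private MC + MEC = 23.08 + 1.36Q.
Set SMC = demand: 23.08 + 1.36Q = 90.08 - 1.86Q → Q* = 20.8075.

Q* = 20.81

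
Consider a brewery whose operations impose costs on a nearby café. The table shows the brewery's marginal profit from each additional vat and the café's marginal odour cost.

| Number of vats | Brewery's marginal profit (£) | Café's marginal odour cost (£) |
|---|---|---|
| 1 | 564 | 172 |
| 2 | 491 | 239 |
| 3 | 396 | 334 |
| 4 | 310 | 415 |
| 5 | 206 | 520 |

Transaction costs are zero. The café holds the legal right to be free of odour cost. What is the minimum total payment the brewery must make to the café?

Efficient level: marginal profit ≥ marginal odour cost through level 3, so k* = 3.
With the café holding the right, the brewery must at least compensate total damage at k*: 172 + 239 + 334 = 745.

£745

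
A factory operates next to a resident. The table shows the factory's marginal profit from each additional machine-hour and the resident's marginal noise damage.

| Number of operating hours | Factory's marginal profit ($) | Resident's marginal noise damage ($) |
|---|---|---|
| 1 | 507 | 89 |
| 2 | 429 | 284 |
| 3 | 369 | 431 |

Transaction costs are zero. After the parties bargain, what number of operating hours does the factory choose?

2

Bargaining reaches the level where marginal profit last exceeds marginal noise damage.
That holds through level 2 (429 ≥ 284) but not at 3 (369 < 431).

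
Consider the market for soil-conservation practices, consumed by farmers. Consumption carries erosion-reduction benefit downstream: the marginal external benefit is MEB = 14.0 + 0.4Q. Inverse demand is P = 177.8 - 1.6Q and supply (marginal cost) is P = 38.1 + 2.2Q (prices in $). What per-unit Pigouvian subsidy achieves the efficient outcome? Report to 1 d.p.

subsidy = $32.1 per unit

Social marginal benefit = demand + MEB = 191.8 - 1.2Q.
Set SMB = MC: 191.8 - 1.2Q = 38.1 + 2.2Q → Q* = 45.2059.
The Pigouvian subsidy equals MEB at Q*: 14.0 + 0.4×45.2059 = 32.0824.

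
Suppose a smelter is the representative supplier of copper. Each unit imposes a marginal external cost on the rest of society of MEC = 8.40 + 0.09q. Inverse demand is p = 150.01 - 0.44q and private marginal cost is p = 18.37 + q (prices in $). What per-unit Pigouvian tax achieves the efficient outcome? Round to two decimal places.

Social marginal cost = private MC + MEC = 26.77 + 1.09q.
Set SMC = demand: 26.77 + 1.09q = 150.01 - 0.44q → q* = 80.5490.
The Pigouvian tax equals MEC at q*: 8.40 + 0.09×80.5490 = 15.6494.

tax = $15.65 per unit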